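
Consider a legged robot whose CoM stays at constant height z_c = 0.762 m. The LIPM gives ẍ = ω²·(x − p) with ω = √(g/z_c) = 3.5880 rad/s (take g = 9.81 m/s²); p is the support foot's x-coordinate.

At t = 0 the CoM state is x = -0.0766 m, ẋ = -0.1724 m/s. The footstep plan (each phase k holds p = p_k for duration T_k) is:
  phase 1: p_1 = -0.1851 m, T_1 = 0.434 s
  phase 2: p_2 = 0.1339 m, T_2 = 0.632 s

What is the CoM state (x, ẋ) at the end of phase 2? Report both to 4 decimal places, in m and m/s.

phase 1: p=-0.1851, T=0.434, ωT=1.557192, cosh=2.478102, sinh=2.267375; start (x,ẋ)=(-0.076600, -0.172400) → end (x,ẋ)=(-0.025171, 0.455460)
phase 2: p=0.1339, T=0.632, ωT=2.267616, cosh=4.879956, sinh=4.776397; start (x,ẋ)=(-0.025171, 0.455460) → end (x,ẋ)=(-0.036046, -0.503492)

x = -0.0360, ẋ = -0.5035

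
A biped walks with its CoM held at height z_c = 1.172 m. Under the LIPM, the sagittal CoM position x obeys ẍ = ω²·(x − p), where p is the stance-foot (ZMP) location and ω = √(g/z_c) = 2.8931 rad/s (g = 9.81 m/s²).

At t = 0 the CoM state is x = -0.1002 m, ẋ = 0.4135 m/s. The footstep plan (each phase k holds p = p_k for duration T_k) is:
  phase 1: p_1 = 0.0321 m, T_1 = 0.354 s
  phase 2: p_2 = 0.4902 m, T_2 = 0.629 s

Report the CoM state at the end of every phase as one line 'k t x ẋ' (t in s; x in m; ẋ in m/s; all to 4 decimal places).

1 0.3540 -0.0025 0.1858
2 0.9830 -0.8770 -3.6942

phase 1: p=0.0321, T=0.354, ωT=1.024157, cosh=1.571923, sinh=1.212825; start (x,ẋ)=(-0.100200, 0.413500) → end (x,ẋ)=(-0.002521, 0.185773)
phase 2: p=0.4902, T=0.629, ωT=1.819760, cosh=3.166221, sinh=3.004156; start (x,ẋ)=(-0.002521, 0.185773) → end (x,ẋ)=(-0.876959, -3.694199)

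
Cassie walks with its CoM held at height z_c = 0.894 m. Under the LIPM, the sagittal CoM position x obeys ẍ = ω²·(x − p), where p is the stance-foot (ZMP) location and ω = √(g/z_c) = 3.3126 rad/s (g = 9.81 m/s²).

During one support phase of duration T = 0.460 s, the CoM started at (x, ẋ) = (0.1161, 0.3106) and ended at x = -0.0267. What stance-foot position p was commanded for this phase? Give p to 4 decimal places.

ωT = 3.3126·0.460 = 1.523796; cosh(ωT) = 2.403749, sinh(ωT) = 2.185866
x(T) = p + (x₀−p)·cosh(ωT) + (ẋ₀/ω)·sinh(ωT) ⇒ p·(1 − cosh) = x(T) − x₀·cosh − (ẋ₀/ω)·sinh
numerator   = -0.0267 − (0.1161)·2.403749 − (0.3106/3.3126)·2.185866 = -0.510729
denominator = 1 − 2.403749 = -1.403749
p = -0.510729 / -1.403749 = 0.3638

p = 0.3638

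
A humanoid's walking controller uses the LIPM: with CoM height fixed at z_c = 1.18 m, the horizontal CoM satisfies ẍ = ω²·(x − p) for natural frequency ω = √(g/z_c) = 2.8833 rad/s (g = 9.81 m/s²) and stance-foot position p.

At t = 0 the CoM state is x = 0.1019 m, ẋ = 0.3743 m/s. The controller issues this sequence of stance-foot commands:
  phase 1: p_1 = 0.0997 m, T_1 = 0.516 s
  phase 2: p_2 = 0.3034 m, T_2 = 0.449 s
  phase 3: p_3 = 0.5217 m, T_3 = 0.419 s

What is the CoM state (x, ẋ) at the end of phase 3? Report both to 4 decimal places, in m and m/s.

phase 1: p=0.0997, T=0.516, ωT=1.487783, cosh=2.326571, sinh=2.100698; start (x,ẋ)=(0.101900, 0.374300) → end (x,ẋ)=(0.377524, 0.884161)
phase 2: p=0.3034, T=0.449, ωT=1.294602, cosh=1.961775, sinh=1.687768; start (x,ẋ)=(0.377524, 0.884161) → end (x,ẋ)=(0.966366, 2.095235)
phase 3: p=0.5217, T=0.419, ωT=1.208103, cosh=1.822946, sinh=1.524182; start (x,ẋ)=(0.966366, 2.095235) → end (x,ẋ)=(2.439894, 5.773663)

x = 2.4399, ẋ = 5.7737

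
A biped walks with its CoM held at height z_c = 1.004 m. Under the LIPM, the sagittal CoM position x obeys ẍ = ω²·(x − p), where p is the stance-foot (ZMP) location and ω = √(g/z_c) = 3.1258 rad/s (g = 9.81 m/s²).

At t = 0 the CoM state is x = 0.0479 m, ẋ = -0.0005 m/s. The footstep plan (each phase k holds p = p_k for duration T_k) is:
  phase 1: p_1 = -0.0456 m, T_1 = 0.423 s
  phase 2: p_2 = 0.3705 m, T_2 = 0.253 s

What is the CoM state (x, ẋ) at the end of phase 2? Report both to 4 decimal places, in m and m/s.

x = 0.2091, ẋ = 0.0500

phase 1: p=-0.0456, T=0.423, ωT=1.322213, cosh=2.009130, sinh=1.742586; start (x,ẋ)=(0.047900, -0.000500) → end (x,ẋ)=(0.141975, 0.508288)
phase 2: p=0.3705, T=0.253, ωT=0.790827, cosh=1.329345, sinh=0.875875; start (x,ẋ)=(0.141975, 0.508288) → end (x,ẋ)=(0.209138, 0.050031)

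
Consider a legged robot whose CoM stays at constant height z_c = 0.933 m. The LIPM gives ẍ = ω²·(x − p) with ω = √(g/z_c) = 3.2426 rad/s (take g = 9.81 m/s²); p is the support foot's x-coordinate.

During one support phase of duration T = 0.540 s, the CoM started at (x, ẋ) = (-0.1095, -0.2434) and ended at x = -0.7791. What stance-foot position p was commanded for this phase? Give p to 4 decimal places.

p = 0.1243

ωT = 3.2426·0.540 = 1.751004; cosh(ωT) = 2.966991, sinh(ωT) = 2.793392
x(T) = p + (x₀−p)·cosh(ωT) + (ẋ₀/ω)·sinh(ωT) ⇒ p·(1 − cosh) = x(T) − x₀·cosh − (ẋ₀/ω)·sinh
numerator   = -0.7791 − (-0.1095)·2.966991 − (-0.2434/3.2426)·2.793392 = -0.244533
denominator = 1 − 2.966991 = -1.966991
p = -0.244533 / -1.966991 = 0.1243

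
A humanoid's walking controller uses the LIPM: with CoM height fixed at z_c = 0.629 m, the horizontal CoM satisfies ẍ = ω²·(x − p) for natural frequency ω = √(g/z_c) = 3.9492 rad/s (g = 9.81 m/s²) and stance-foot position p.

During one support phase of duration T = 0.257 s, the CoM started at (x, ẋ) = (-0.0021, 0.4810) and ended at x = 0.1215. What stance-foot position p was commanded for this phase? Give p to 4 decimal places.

p = 0.0378

ωT = 3.9492·0.257 = 1.014944; cosh(ωT) = 1.560816, sinh(ωT) = 1.198394
x(T) = p + (x₀−p)·cosh(ωT) + (ẋ₀/ω)·sinh(ωT) ⇒ p·(1 − cosh) = x(T) − x₀·cosh − (ẋ₀/ω)·sinh
numerator   = 0.1215 − (-0.0021)·1.560816 − (0.4810/3.9492)·1.198394 = -0.021183
denominator = 1 − 1.560816 = -0.560816
p = -0.021183 / -0.560816 = 0.0378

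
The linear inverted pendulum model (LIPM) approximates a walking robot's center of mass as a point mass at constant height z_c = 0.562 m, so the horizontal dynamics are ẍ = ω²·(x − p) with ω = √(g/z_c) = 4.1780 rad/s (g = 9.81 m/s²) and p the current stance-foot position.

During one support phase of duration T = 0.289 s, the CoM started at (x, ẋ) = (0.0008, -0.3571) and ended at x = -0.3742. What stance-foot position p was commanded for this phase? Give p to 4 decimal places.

ωT = 4.1780·0.289 = 1.207442; cosh(ωT) = 1.821939, sinh(ωT) = 1.522978
x(T) = p + (x₀−p)·cosh(ωT) + (ẋ₀/ω)·sinh(ωT) ⇒ p·(1 − cosh) = x(T) − x₀·cosh − (ẋ₀/ω)·sinh
numerator   = -0.3742 − (0.0008)·1.821939 − (-0.3571/4.1780)·1.522978 = -0.245486
denominator = 1 − 1.821939 = -0.821939
p = -0.245486 / -0.821939 = 0.2987

p = 0.2987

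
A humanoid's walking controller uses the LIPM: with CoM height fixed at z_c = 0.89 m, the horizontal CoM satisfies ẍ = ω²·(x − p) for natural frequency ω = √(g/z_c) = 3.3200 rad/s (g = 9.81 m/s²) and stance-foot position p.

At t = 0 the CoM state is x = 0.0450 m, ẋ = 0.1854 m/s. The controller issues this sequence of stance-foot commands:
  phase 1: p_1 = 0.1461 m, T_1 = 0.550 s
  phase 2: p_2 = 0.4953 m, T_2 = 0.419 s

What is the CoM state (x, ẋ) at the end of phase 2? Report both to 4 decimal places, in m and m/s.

x = -0.8177, ẋ = -4.0499

phase 1: p=0.1461, T=0.550, ωT=1.826000, cosh=3.185029, sinh=3.023972; start (x,ẋ)=(0.045000, 0.185400) → end (x,ẋ)=(-0.007038, -0.424498)
phase 2: p=0.4953, T=0.419, ωT=1.391080, cosh=2.133997, sinh=1.885191; start (x,ẋ)=(-0.007038, -0.424498) → end (x,ẋ)=(-0.817729, -4.049925)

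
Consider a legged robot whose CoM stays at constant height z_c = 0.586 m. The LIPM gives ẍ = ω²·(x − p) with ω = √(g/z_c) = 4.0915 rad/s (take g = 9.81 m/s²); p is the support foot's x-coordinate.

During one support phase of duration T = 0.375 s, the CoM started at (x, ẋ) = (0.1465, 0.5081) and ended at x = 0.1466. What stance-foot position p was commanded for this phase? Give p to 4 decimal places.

p = 0.3389

ωT = 4.0915·0.375 = 1.534312; cosh(ωT) = 2.426870, sinh(ωT) = 2.211266
x(T) = p + (x₀−p)·cosh(ωT) + (ẋ₀/ω)·sinh(ωT) ⇒ p·(1 − cosh) = x(T) − x₀·cosh − (ẋ₀/ω)·sinh
numerator   = 0.1466 − (0.1465)·2.426870 − (0.5081/4.0915)·2.211266 = -0.483541
denominator = 1 − 2.426870 = -1.426870
p = -0.483541 / -1.426870 = 0.3389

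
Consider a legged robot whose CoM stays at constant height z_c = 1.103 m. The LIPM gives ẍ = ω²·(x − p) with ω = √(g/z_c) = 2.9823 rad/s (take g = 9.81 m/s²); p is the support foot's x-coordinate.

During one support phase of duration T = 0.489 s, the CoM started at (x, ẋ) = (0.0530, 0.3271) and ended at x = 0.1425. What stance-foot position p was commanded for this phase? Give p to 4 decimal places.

ωT = 2.9823·0.489 = 1.458345; cosh(ωT) = 2.265729, sinh(ωT) = 2.033108
x(T) = p + (x₀−p)·cosh(ωT) + (ẋ₀/ω)·sinh(ωT) ⇒ p·(1 − cosh) = x(T) − x₀·cosh − (ẋ₀/ω)·sinh
numerator   = 0.1425 − (0.0530)·2.265729 − (0.3271/2.9823)·2.033108 = -0.200576
denominator = 1 − 2.265729 = -1.265729
p = -0.200576 / -1.265729 = 0.1585

p = 0.1585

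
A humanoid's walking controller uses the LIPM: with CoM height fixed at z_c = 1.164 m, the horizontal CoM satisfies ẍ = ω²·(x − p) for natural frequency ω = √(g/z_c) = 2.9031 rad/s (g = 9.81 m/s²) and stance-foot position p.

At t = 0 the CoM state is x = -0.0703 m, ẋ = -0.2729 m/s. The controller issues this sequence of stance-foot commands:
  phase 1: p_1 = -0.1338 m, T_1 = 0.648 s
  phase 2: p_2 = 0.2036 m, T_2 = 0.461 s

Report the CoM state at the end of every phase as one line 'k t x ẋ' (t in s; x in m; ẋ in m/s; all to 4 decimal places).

phase 1: p=-0.1338, T=0.648, ωT=1.881209, cosh=3.356919, sinh=3.204513; start (x,ẋ)=(-0.070300, -0.272900) → end (x,ẋ)=(-0.221869, -0.325361)
phase 2: p=0.2036, T=0.461, ωT=1.338329, cosh=2.037476, sinh=1.775192; start (x,ẋ)=(-0.221869, -0.325361) → end (x,ẋ)=(-0.862236, -2.855597)

1 0.6480 -0.2219 -0.3254
2 1.1090 -0.8622 -2.8556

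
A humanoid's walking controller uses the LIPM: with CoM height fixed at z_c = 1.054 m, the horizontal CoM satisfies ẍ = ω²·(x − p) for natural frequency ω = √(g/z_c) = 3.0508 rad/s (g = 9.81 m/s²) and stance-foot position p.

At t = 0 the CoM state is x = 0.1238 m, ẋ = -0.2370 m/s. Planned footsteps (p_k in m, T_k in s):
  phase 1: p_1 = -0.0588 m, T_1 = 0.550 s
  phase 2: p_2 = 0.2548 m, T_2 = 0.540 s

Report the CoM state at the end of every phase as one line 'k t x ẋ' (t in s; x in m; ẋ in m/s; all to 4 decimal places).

phase 1: p=-0.0588, T=0.550, ωT=1.677940, cosh=2.770636, sinh=2.583878; start (x,ẋ)=(0.123800, -0.237000) → end (x,ẋ)=(0.246391, 0.782776)
phase 2: p=0.2548, T=0.540, ωT=1.647432, cosh=2.693085, sinh=2.500541; start (x,ẋ)=(0.246391, 0.782776) → end (x,ẋ)=(0.873743, 2.043931)

1 0.5500 0.2464 0.7828
2 1.0900 0.8737 2.0439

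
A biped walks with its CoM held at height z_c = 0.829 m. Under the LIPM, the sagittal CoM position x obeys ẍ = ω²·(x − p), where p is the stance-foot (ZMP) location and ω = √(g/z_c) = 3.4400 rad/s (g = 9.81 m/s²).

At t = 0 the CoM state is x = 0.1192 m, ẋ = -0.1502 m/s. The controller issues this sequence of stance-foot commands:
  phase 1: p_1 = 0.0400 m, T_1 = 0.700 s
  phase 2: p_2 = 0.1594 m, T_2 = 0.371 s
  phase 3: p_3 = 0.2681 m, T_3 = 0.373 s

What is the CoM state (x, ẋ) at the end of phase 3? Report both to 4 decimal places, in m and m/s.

x = 1.8334, ẋ = 5.5171

phase 1: p=0.0400, T=0.700, ωT=2.408000, cosh=5.600855, sinh=5.510860; start (x,ẋ)=(0.119200, -0.150200) → end (x,ẋ)=(0.242968, 0.660174)
phase 2: p=0.1594, T=0.371, ωT=1.276240, cosh=1.931113, sinh=1.652029; start (x,ẋ)=(0.242968, 0.660174) → end (x,ẋ)=(0.637822, 1.749788)
phase 3: p=0.2681, T=0.373, ωT=1.283120, cosh=1.942525, sinh=1.665354; start (x,ẋ)=(0.637822, 1.749788) → end (x,ẋ)=(1.833392, 5.517078)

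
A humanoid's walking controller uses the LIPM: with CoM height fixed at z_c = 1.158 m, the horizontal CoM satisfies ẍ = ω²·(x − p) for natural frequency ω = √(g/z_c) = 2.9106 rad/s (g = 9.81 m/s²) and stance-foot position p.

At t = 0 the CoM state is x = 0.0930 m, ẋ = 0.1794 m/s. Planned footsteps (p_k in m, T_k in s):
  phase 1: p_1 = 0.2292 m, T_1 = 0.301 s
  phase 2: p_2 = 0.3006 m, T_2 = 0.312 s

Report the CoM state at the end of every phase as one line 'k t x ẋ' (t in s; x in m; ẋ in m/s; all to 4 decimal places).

phase 1: p=0.2292, T=0.301, ωT=0.876091, cosh=1.408950, sinh=0.992543; start (x,ẋ)=(0.093000, 0.179400) → end (x,ẋ)=(0.098478, -0.140702)
phase 2: p=0.3006, T=0.312, ωT=0.908107, cosh=1.441456, sinh=1.038169; start (x,ẋ)=(0.098478, -0.140702) → end (x,ẋ)=(-0.040936, -0.813566)

1 0.3010 0.0985 -0.1407
2 0.6130 -0.0409 -0.8136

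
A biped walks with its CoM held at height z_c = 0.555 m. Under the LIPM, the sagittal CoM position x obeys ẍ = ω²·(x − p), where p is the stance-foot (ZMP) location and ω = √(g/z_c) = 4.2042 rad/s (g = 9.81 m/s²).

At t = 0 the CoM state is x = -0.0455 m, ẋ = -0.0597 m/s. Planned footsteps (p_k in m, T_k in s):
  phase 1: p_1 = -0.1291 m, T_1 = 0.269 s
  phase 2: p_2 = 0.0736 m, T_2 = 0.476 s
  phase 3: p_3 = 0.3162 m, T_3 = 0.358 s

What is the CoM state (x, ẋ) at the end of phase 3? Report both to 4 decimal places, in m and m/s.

phase 1: p=-0.1291, T=0.269, ωT=1.130930, cosh=1.710635, sinh=1.387902; start (x,ẋ)=(-0.045500, -0.059700) → end (x,ẋ)=(-0.005799, 0.385682)
phase 2: p=0.0736, T=0.476, ωT=2.001199, cosh=3.766548, sinh=3.631375; start (x,ẋ)=(-0.005799, 0.385682) → end (x,ẋ)=(0.107672, 0.240501)
phase 3: p=0.3162, T=0.358, ωT=1.505104, cosh=2.363307, sinh=2.141313; start (x,ẋ)=(0.107672, 0.240501) → end (x,ẋ)=(-0.054123, -1.308900)

x = -0.0541, ẋ = -1.3089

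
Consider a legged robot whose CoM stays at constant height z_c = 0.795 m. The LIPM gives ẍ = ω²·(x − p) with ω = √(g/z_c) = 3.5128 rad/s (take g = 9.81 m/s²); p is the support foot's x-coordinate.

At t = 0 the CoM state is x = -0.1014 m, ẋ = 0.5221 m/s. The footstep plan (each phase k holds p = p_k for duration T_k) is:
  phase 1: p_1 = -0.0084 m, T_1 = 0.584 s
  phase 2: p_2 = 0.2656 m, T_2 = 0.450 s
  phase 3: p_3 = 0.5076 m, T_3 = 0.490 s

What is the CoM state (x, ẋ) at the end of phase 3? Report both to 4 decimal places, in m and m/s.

x = 1.9602, ẋ = 5.2942

phase 1: p=-0.0084, T=0.584, ωT=2.051475, cosh=3.953957, sinh=3.825412; start (x,ẋ)=(-0.101400, 0.522100) → end (x,ẋ)=(0.192445, 0.814636)
phase 2: p=0.2656, T=0.450, ωT=1.580760, cosh=2.532233, sinh=2.326414; start (x,ẋ)=(0.192445, 0.814636) → end (x,ẋ)=(0.619861, 1.465006)
phase 3: p=0.5076, T=0.490, ωT=1.721272, cosh=2.885238, sinh=2.706399; start (x,ẋ)=(0.619861, 1.465006) → end (x,ẋ)=(1.960198, 5.294161)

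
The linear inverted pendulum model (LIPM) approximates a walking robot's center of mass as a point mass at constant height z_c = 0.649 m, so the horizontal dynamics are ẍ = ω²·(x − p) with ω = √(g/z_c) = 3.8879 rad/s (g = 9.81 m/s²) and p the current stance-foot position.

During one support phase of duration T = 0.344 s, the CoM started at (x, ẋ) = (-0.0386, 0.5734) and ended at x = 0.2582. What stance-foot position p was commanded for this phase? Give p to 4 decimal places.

p = -0.0726

ωT = 3.8879·0.344 = 1.337438; cosh(ωT) = 2.035894, sinh(ωT) = 1.773376
x(T) = p + (x₀−p)·cosh(ωT) + (ẋ₀/ω)·sinh(ωT) ⇒ p·(1 − cosh) = x(T) − x₀·cosh − (ẋ₀/ω)·sinh
numerator   = 0.2582 − (-0.0386)·2.035894 − (0.5734/3.8879)·1.773376 = 0.075242
denominator = 1 − 2.035894 = -1.035894
p = 0.075242 / -1.035894 = -0.0726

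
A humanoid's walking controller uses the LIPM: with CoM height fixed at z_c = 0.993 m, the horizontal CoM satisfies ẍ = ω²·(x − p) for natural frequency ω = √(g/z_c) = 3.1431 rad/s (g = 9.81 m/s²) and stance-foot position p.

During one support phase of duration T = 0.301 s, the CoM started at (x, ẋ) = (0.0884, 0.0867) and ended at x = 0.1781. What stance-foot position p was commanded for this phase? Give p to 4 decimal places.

p = -0.0351

ωT = 3.1431·0.301 = 0.946073; cosh(ωT) = 1.481919, sinh(ωT) = 1.093657
x(T) = p + (x₀−p)·cosh(ωT) + (ẋ₀/ω)·sinh(ωT) ⇒ p·(1 − cosh) = x(T) − x₀·cosh − (ẋ₀/ω)·sinh
numerator   = 0.1781 − (0.0884)·1.481919 − (0.0867/3.1431)·1.093657 = 0.016931
denominator = 1 − 1.481919 = -0.481919
p = 0.016931 / -0.481919 = -0.0351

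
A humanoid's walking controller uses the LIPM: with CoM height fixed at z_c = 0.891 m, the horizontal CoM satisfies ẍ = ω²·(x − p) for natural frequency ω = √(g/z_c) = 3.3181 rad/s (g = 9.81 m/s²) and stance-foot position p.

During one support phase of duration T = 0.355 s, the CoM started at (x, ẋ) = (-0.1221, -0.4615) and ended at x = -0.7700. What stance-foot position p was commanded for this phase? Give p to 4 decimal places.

ωT = 3.3181·0.355 = 1.177925; cosh(ωT) = 1.777773, sinh(ωT) = 1.469857
x(T) = p + (x₀−p)·cosh(ωT) + (ẋ₀/ω)·sinh(ωT) ⇒ p·(1 − cosh) = x(T) − x₀·cosh − (ẋ₀/ω)·sinh
numerator   = -0.7700 − (-0.1221)·1.777773 − (-0.4615/3.3181)·1.469857 = -0.348498
denominator = 1 − 1.777773 = -0.777773
p = -0.348498 / -0.777773 = 0.4481

p = 0.4481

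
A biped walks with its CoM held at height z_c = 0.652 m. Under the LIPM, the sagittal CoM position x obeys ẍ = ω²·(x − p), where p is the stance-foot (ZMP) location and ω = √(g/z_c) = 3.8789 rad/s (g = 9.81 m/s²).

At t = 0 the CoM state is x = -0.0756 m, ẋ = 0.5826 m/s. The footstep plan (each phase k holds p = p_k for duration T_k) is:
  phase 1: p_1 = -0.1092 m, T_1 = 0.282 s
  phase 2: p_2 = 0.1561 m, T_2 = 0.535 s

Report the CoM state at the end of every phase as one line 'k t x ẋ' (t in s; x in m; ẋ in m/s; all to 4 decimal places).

1 0.2820 0.1457 1.1401
2 0.8170 1.2661 4.4538

phase 1: p=-0.1092, T=0.282, ωT=1.093850, cosh=1.660336, sinh=1.325411; start (x,ẋ)=(-0.075600, 0.582600) → end (x,ẋ)=(0.145660, 1.140054)
phase 2: p=0.1561, T=0.535, ωT=2.075211, cosh=4.045881, sinh=3.920351; start (x,ẋ)=(0.145660, 1.140054) → end (x,ẋ)=(1.266099, 4.453768)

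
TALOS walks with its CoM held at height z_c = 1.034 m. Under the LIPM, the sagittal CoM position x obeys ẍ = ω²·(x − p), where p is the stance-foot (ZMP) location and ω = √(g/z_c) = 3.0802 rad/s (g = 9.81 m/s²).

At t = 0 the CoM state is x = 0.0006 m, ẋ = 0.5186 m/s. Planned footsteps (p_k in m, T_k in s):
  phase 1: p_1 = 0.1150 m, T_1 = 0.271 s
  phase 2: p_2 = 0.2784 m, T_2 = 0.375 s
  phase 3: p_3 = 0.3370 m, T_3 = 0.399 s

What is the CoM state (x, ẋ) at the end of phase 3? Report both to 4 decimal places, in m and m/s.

phase 1: p=0.1150, T=0.271, ωT=0.834734, cosh=1.369096, sinh=0.935106; start (x,ẋ)=(0.000600, 0.518600) → end (x,ẋ)=(0.115815, 0.380505)
phase 2: p=0.2784, T=0.375, ωT=1.155075, cosh=1.744648, sinh=1.429614; start (x,ẋ)=(0.115815, 0.380505) → end (x,ẋ)=(0.171351, -0.052094)
phase 3: p=0.3370, T=0.399, ωT=1.229000, cosh=1.855197, sinh=1.562612; start (x,ẋ)=(0.171351, -0.052094) → end (x,ẋ)=(0.003260, -0.893941)

x = 0.0033, ẋ = -0.8939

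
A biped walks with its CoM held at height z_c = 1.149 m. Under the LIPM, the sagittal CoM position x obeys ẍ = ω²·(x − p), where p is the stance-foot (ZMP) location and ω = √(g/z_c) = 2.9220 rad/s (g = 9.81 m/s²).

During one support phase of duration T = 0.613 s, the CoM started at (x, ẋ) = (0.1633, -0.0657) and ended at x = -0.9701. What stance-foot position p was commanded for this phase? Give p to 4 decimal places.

ωT = 2.9220·0.613 = 1.791186; cosh(ωT) = 3.081661, sinh(ωT) = 2.914899
x(T) = p + (x₀−p)·cosh(ωT) + (ẋ₀/ω)·sinh(ωT) ⇒ p·(1 − cosh) = x(T) − x₀·cosh − (ẋ₀/ω)·sinh
numerator   = -0.9701 − (0.1633)·3.081661 − (-0.0657/2.9220)·2.914899 = -1.407795
denominator = 1 − 3.081661 = -2.081661
p = -1.407795 / -2.081661 = 0.6763

p = 0.6763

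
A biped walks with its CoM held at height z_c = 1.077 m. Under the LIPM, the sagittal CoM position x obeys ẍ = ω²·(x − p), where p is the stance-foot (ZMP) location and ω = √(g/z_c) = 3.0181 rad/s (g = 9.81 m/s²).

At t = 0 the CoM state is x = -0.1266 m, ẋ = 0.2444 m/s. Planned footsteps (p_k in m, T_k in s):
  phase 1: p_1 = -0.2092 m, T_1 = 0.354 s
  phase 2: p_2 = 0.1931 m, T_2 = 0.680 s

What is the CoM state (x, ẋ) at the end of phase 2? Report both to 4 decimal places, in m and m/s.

x = 0.4547, ẋ = 0.9454

phase 1: p=-0.2092, T=0.354, ωT=1.068407, cosh=1.627148, sinh=1.283592; start (x,ẋ)=(-0.126600, 0.244400) → end (x,ẋ)=(0.029145, 0.717668)
phase 2: p=0.1931, T=0.680, ωT=2.052308, cosh=3.957144, sinh=3.828706; start (x,ẋ)=(0.029145, 0.717668) → end (x,ẋ)=(0.454728, 0.945351)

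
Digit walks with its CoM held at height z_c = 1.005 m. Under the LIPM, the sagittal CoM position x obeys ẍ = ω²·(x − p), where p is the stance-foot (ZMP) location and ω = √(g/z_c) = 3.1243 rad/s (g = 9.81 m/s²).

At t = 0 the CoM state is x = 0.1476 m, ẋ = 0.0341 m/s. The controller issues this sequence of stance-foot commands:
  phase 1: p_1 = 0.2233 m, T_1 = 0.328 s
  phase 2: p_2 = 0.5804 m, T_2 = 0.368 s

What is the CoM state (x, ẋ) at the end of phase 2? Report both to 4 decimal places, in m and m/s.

phase 1: p=0.2233, T=0.328, ωT=1.024770, cosh=1.572667, sinh=1.213788; start (x,ẋ)=(0.147600, 0.034100) → end (x,ẋ)=(0.117497, -0.233445)
phase 2: p=0.5804, T=0.368, ωT=1.149742, cosh=1.737049, sinh=1.420331; start (x,ẋ)=(0.117497, -0.233445) → end (x,ẋ)=(-0.329811, -2.459655)

x = -0.3298, ẋ = -2.4597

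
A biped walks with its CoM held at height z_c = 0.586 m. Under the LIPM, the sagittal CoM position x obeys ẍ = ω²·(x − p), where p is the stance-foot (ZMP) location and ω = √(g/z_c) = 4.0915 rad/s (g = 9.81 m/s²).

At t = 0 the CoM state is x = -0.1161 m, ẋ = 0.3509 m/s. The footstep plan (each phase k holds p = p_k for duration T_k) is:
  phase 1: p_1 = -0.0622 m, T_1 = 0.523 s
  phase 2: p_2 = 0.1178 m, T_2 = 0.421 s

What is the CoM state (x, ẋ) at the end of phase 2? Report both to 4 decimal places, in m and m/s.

x = 0.3544, ẋ = 1.1115

phase 1: p=-0.0622, T=0.523, ωT=2.139855, cosh=4.307937, sinh=4.190265; start (x,ẋ)=(-0.116100, 0.350900) → end (x,ẋ)=(0.064973, 0.587568)
phase 2: p=0.1178, T=0.421, ωT=1.722521, cosh=2.888621, sinh=2.710006; start (x,ẋ)=(0.064973, 0.587568) → end (x,ẋ)=(0.354378, 1.111512)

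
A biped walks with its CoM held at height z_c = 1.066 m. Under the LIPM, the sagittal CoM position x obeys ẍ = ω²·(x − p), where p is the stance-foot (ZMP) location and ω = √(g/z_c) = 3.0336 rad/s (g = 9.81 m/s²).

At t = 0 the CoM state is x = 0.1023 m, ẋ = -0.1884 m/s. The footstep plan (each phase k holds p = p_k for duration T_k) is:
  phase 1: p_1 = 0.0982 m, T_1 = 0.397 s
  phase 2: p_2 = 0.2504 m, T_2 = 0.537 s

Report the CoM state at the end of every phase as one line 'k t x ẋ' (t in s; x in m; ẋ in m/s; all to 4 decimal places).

1 0.3970 0.0114 -0.3235
2 0.9340 -0.6437 -2.6337

phase 1: p=0.0982, T=0.397, ωT=1.204339, cosh=1.817222, sinh=1.517332; start (x,ẋ)=(0.102300, -0.188400) → end (x,ẋ)=(0.011418, -0.323493)
phase 2: p=0.2504, T=0.537, ωT=1.629043, cosh=2.647555, sinh=2.451438; start (x,ẋ)=(0.011418, -0.323493) → end (x,ẋ)=(-0.643732, -2.633701)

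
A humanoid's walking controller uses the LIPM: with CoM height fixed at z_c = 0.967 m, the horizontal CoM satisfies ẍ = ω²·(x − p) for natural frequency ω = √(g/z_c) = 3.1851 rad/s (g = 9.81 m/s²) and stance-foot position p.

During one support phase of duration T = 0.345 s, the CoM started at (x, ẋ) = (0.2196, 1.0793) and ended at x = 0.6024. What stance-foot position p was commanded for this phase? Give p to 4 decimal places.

ωT = 3.1851·0.345 = 1.098859; cosh(ωT) = 1.666996, sinh(ωT) = 1.333745
x(T) = p + (x₀−p)·cosh(ωT) + (ẋ₀/ω)·sinh(ωT) ⇒ p·(1 − cosh) = x(T) − x₀·cosh − (ẋ₀/ω)·sinh
numerator   = 0.6024 − (0.2196)·1.666996 − (1.0793/3.1851)·1.333745 = -0.215624
denominator = 1 − 1.666996 = -0.666996
p = -0.215624 / -0.666996 = 0.3233

p = 0.3233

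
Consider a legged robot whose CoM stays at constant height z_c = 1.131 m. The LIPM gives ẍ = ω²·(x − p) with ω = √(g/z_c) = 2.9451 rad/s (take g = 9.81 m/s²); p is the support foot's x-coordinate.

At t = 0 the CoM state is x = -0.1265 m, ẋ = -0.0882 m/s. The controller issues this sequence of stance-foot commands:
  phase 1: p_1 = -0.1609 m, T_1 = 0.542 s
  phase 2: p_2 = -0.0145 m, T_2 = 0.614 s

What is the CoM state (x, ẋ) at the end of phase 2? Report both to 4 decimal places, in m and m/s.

phase 1: p=-0.1609, T=0.542, ωT=1.596244, cosh=2.568560, sinh=2.365904; start (x,ẋ)=(-0.126500, -0.088200) → end (x,ẋ)=(-0.143396, 0.013146)
phase 2: p=-0.0145, T=0.614, ωT=1.808291, cosh=3.131975, sinh=2.968041; start (x,ẋ)=(-0.143396, 0.013146) → end (x,ẋ)=(-0.404950, -1.085527)

x = -0.4049, ẋ = -1.0855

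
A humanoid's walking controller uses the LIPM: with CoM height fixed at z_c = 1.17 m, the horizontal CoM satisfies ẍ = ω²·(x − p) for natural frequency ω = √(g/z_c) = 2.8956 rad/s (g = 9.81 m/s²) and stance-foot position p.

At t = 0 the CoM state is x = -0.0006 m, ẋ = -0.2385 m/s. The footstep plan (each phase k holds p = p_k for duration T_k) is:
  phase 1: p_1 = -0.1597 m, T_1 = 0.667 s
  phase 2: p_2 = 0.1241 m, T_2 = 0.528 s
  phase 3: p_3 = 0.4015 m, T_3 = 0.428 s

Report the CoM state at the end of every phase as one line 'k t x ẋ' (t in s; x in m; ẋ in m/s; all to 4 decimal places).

phase 1: p=-0.1597, T=0.667, ωT=1.931365, cosh=3.521936, sinh=3.376986; start (x,ẋ)=(-0.000600, -0.238500) → end (x,ẋ)=(0.122490, 0.715762)
phase 2: p=0.1241, T=0.528, ωT=1.528877, cosh=2.414886, sinh=2.198107; start (x,ẋ)=(0.122490, 0.715762) → end (x,ẋ)=(0.663561, 1.718236)
phase 3: p=0.4015, T=0.428, ωT=1.239317, cosh=1.871418, sinh=1.581836; start (x,ẋ)=(0.663561, 1.718236) → end (x,ẋ)=(1.830580, 4.415871)

1 0.6670 0.1225 0.7158
2 1.1950 0.6636 1.7182
3 1.6230 1.8306 4.4159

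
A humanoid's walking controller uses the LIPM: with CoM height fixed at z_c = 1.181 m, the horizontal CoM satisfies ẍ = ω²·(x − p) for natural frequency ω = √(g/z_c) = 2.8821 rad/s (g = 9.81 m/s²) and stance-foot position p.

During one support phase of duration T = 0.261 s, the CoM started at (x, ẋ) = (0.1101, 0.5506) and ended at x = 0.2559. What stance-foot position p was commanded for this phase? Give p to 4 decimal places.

p = 0.1501

ωT = 2.8821·0.261 = 0.752228; cosh(ωT) = 1.296519, sinh(ωT) = 0.825203
x(T) = p + (x₀−p)·cosh(ωT) + (ẋ₀/ω)·sinh(ωT) ⇒ p·(1 − cosh) = x(T) − x₀·cosh − (ẋ₀/ω)·sinh
numerator   = 0.2559 − (0.1101)·1.296519 − (0.5506/2.8821)·0.825203 = -0.044495
denominator = 1 − 1.296519 = -0.296519
p = -0.044495 / -0.296519 = 0.1501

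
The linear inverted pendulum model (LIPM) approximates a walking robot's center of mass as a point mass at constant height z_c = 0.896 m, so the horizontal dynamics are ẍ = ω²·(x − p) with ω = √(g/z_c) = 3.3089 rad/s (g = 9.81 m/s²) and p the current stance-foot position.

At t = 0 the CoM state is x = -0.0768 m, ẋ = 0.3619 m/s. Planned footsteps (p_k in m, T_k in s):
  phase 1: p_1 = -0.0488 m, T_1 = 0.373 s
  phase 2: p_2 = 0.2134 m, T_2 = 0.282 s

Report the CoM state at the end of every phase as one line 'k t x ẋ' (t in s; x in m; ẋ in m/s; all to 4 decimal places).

phase 1: p=-0.0488, T=0.373, ωT=1.234220, cosh=1.863379, sinh=1.572317; start (x,ẋ)=(-0.076800, 0.361900) → end (x,ẋ)=(0.070992, 0.528683)
phase 2: p=0.2134, T=0.282, ωT=0.933110, cosh=1.467866, sinh=1.074537; start (x,ẋ)=(0.070992, 0.528683) → end (x,ẋ)=(0.176050, 0.269700)

1 0.3730 0.0710 0.5287
2 0.6550 0.1761 0.2697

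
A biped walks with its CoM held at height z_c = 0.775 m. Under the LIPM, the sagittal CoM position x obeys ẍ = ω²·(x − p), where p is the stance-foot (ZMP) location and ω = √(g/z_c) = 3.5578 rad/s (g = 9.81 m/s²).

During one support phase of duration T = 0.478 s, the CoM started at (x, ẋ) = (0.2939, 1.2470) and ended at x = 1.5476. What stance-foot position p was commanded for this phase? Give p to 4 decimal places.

ωT = 3.5578·0.478 = 1.700628; cosh(ωT) = 2.829979, sinh(ωT) = 2.647410
x(T) = p + (x₀−p)·cosh(ωT) + (ẋ₀/ω)·sinh(ωT) ⇒ p·(1 − cosh) = x(T) − x₀·cosh − (ẋ₀/ω)·sinh
numerator   = 1.5476 − (0.2939)·2.829979 − (1.2470/3.5578)·2.647410 = -0.212041
denominator = 1 − 2.829979 = -1.829979
p = -0.212041 / -1.829979 = 0.1159

p = 0.1159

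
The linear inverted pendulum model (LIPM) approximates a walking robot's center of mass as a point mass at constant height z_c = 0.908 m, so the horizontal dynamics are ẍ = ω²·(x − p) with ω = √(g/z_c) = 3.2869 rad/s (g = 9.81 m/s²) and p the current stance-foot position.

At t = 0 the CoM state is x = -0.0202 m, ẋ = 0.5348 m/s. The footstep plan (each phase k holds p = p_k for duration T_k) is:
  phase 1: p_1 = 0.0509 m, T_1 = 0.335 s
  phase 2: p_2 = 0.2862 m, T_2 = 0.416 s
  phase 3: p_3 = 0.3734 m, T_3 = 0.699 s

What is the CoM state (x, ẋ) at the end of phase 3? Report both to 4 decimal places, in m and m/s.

phase 1: p=0.0509, T=0.335, ωT=1.101112, cosh=1.670004, sinh=1.337503; start (x,ẋ)=(-0.020200, 0.534800) → end (x,ẋ)=(0.149783, 0.580546)
phase 2: p=0.2862, T=0.416, ωT=1.367350, cosh=2.089859, sinh=1.835078; start (x,ẋ)=(0.149783, 0.580546) → end (x,ẋ)=(0.325227, 0.390431)
phase 3: p=0.3734, T=0.699, ωT=2.297543, cosh=5.025106, sinh=4.924601; start (x,ẋ)=(0.325227, 0.390431) → end (x,ẋ)=(0.716288, 1.182193)

x = 0.7163, ẋ = 1.1822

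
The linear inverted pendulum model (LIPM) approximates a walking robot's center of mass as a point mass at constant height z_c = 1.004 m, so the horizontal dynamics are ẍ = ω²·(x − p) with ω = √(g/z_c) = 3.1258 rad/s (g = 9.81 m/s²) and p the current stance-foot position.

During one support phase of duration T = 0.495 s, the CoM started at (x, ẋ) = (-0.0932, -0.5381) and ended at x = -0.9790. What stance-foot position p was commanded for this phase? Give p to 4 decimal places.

p = 0.2501

ωT = 3.1258·0.495 = 1.547271; cosh(ωT) = 2.455729, sinh(ωT) = 2.242901
x(T) = p + (x₀−p)·cosh(ωT) + (ẋ₀/ω)·sinh(ωT) ⇒ p·(1 − cosh) = x(T) − x₀·cosh − (ẋ₀/ω)·sinh
numerator   = -0.9790 − (-0.0932)·2.455729 − (-0.5381/3.1258)·2.242901 = -0.364015
denominator = 1 − 2.455729 = -1.455729
p = -0.364015 / -1.455729 = 0.2501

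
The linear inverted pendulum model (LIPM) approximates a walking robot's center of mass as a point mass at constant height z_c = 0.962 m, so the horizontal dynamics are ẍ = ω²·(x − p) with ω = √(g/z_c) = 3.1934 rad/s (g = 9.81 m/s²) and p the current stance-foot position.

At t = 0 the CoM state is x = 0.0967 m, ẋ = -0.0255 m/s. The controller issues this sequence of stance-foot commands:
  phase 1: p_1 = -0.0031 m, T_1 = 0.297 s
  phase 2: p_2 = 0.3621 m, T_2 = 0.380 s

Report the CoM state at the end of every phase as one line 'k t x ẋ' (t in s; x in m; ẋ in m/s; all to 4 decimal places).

1 0.2970 0.1363 0.3118
2 0.6770 0.0984 -0.5352

phase 1: p=-0.0031, T=0.297, ωT=0.948440, cosh=1.484512, sinh=1.097167; start (x,ẋ)=(0.096700, -0.025500) → end (x,ẋ)=(0.136293, 0.311813)
phase 2: p=0.3621, T=0.380, ωT=1.213492, cosh=1.831187, sinh=1.534029; start (x,ẋ)=(0.136293, 0.311813) → end (x,ẋ)=(0.098393, -0.535187)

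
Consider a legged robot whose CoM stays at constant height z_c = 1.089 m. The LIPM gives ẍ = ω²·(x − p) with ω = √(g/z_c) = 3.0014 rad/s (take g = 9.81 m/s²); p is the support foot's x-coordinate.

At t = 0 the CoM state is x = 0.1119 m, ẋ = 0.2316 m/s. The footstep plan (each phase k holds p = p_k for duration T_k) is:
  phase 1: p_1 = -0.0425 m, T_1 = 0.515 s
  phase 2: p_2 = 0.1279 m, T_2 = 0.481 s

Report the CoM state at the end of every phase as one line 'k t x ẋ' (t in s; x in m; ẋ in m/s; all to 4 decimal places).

phase 1: p=-0.0425, T=0.515, ωT=1.545721, cosh=2.452256, sinh=2.239097; start (x,ẋ)=(0.111900, 0.231600) → end (x,ẋ)=(0.508906, 1.605576)
phase 2: p=0.1279, T=0.481, ωT=1.443673, cosh=2.236144, sinh=2.000085; start (x,ẋ)=(0.508906, 1.605576) → end (x,ẋ)=(2.049814, 5.877499)

1 0.5150 0.5089 1.6056
2 0.9960 2.0498 5.8775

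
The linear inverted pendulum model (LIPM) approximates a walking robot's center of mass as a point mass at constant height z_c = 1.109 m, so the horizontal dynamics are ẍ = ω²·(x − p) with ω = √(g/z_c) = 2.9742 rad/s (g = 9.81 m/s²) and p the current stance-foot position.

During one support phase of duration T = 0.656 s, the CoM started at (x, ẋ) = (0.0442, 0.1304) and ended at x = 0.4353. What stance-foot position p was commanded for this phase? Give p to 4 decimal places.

ωT = 2.9742·0.656 = 1.951075; cosh(ωT) = 3.589185, sinh(ωT) = 3.447064
x(T) = p + (x₀−p)·cosh(ωT) + (ẋ₀/ω)·sinh(ωT) ⇒ p·(1 − cosh) = x(T) − x₀·cosh − (ẋ₀/ω)·sinh
numerator   = 0.4353 − (0.0442)·3.589185 − (0.1304/2.9742)·3.447064 = 0.125526
denominator = 1 − 3.589185 = -2.589185
p = 0.125526 / -2.589185 = -0.0485

p = -0.0485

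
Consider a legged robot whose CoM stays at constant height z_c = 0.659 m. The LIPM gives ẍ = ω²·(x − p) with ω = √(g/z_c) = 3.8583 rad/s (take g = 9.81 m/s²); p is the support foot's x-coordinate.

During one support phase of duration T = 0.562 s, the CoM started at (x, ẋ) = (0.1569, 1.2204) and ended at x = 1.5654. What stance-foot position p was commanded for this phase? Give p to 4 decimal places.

ωT = 3.8583·0.562 = 2.168365; cosh(ωT) = 4.429168, sinh(ωT) = 4.314804
x(T) = p + (x₀−p)·cosh(ωT) + (ẋ₀/ω)·sinh(ωT) ⇒ p·(1 − cosh) = x(T) − x₀·cosh − (ẋ₀/ω)·sinh
numerator   = 1.5654 − (0.1569)·4.429168 − (1.2204/3.8583)·4.314804 = -0.494331
denominator = 1 − 4.429168 = -3.429168
p = -0.494331 / -3.429168 = 0.1442

p = 0.1442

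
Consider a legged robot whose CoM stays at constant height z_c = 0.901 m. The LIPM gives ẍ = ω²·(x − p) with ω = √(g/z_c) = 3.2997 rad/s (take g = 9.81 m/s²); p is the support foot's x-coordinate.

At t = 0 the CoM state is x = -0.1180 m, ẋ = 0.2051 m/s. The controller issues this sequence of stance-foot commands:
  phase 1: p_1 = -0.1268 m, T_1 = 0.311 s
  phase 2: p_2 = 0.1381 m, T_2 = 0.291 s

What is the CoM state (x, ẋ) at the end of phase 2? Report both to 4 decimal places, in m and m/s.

phase 1: p=-0.1268, T=0.311, ωT=1.026207, cosh=1.574412, sinh=1.216048; start (x,ẋ)=(-0.118000, 0.205100) → end (x,ẋ)=(-0.037359, 0.358223)
phase 2: p=0.1381, T=0.291, ωT=0.960213, cosh=1.497532, sinh=1.114720; start (x,ẋ)=(-0.037359, 0.358223) → end (x,ẋ)=(-0.003639, -0.108931)

x = -0.0036, ẋ = -0.1089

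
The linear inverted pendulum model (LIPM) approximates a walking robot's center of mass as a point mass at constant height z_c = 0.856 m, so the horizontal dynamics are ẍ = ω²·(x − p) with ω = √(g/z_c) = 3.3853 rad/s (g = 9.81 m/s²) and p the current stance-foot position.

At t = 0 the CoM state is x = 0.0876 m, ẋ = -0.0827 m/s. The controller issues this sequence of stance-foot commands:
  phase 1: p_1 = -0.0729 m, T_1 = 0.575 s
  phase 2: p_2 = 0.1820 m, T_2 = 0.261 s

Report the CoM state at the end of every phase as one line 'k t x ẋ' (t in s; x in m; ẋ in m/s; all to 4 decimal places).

1 0.5750 0.4169 1.5686
2 0.8360 0.9794 3.0193

phase 1: p=-0.0729, T=0.575, ωT=1.946547, cosh=3.573615, sinh=3.430848; start (x,ẋ)=(0.087600, -0.082700) → end (x,ẋ)=(0.416852, 1.568581)
phase 2: p=0.1820, T=0.261, ωT=0.883563, cosh=1.416407, sinh=1.003099; start (x,ẋ)=(0.416852, 1.568581) → end (x,ẋ)=(0.979433, 3.019259)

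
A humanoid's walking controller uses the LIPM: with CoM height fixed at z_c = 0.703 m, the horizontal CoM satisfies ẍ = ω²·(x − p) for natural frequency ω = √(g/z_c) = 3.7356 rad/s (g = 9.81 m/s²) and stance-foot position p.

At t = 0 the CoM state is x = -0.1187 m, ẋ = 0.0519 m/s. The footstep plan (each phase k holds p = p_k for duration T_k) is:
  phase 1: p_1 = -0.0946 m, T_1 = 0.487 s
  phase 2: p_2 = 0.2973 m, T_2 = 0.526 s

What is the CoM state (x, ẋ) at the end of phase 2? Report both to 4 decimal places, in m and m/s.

phase 1: p=-0.0946, T=0.487, ωT=1.819237, cosh=3.164651, sinh=3.002501; start (x,ẋ)=(-0.118700, 0.051900) → end (x,ẋ)=(-0.129153, -0.106064)
phase 2: p=0.2973, T=0.526, ωT=1.964926, cosh=3.637274, sinh=3.497108; start (x,ẋ)=(-0.129153, -0.106064) → end (x,ẋ)=(-1.353120, -5.956881)

x = -1.3531, ẋ = -5.9569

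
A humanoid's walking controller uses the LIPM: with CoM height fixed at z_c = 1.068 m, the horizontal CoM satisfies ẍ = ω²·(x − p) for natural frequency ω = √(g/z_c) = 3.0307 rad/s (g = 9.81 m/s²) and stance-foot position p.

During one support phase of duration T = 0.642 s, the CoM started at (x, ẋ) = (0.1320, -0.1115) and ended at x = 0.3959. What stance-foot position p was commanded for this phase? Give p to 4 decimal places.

ωT = 3.0307·0.642 = 1.945709; cosh(ωT) = 3.570740, sinh(ωT) = 3.427855
x(T) = p + (x₀−p)·cosh(ωT) + (ẋ₀/ω)·sinh(ωT) ⇒ p·(1 − cosh) = x(T) − x₀·cosh − (ẋ₀/ω)·sinh
numerator   = 0.3959 − (0.1320)·3.570740 − (-0.1115/3.0307)·3.427855 = 0.050674
denominator = 1 − 3.570740 = -2.570740
p = 0.050674 / -2.570740 = -0.0197

p = -0.0197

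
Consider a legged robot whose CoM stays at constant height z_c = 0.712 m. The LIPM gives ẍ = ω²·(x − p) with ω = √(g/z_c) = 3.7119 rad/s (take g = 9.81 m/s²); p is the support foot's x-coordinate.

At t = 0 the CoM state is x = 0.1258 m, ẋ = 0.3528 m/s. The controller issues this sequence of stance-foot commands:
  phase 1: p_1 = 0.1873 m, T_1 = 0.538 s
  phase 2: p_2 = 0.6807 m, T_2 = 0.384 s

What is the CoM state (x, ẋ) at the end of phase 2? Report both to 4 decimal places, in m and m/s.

phase 1: p=0.1873, T=0.538, ωT=1.997002, cosh=3.751340, sinh=3.615598; start (x,ẋ)=(0.125800, 0.352800) → end (x,ẋ)=(0.300240, 0.498097)
phase 2: p=0.6807, T=0.384, ωT=1.425370, cosh=2.199907, sinh=1.959488; start (x,ẋ)=(0.300240, 0.498097) → end (x,ẋ)=(0.106665, -1.671482)

x = 0.1067, ẋ = -1.6715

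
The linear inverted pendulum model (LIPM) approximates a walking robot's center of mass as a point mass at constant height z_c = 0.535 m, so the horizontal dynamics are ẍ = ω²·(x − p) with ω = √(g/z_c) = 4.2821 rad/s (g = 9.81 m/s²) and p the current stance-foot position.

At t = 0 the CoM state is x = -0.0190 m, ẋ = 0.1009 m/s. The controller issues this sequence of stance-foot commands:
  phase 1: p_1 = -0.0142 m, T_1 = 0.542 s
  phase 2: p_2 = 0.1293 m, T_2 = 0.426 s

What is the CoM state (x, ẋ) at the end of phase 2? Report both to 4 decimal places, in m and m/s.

phase 1: p=-0.0142, T=0.542, ωT=2.320898, cosh=5.141502, sinh=5.043316; start (x,ẋ)=(-0.019000, 0.100900) → end (x,ẋ)=(0.079957, 0.415117)
phase 2: p=0.1293, T=0.426, ωT=1.824175, cosh=3.179514, sinh=3.018163; start (x,ẋ)=(0.079957, 0.415117) → end (x,ẋ)=(0.265003, 0.682163)

x = 0.2650, ẋ = 0.6822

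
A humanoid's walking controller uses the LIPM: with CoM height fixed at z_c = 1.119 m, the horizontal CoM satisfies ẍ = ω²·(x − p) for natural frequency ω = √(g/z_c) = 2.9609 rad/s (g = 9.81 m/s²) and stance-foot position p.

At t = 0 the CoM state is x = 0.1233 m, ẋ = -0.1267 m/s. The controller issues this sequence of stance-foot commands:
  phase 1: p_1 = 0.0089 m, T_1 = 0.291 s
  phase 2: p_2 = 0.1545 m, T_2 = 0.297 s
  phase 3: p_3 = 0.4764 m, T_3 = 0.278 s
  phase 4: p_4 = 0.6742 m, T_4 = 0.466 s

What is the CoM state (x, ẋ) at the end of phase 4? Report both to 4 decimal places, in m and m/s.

phase 1: p=0.0089, T=0.291, ωT=0.861622, cosh=1.394736, sinh=0.972260; start (x,ẋ)=(0.123300, -0.126700) → end (x,ẋ)=(0.126854, 0.152618)
phase 2: p=0.1545, T=0.297, ωT=0.879387, cosh=1.412230, sinh=0.997193; start (x,ẋ)=(0.126854, 0.152618) → end (x,ẋ)=(0.166857, 0.133903)
phase 3: p=0.4764, T=0.278, ωT=0.823130, cosh=1.358337, sinh=0.919281; start (x,ẋ)=(0.166857, 0.133903) → end (x,ẋ)=(0.097510, -0.660660)
phase 4: p=0.6742, T=0.466, ωT=1.379779, cosh=2.112829, sinh=1.861195; start (x,ẋ)=(0.097510, -0.660660) → end (x,ẋ)=(-0.959533, -4.573894)

x = -0.9595, ẋ = -4.5739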